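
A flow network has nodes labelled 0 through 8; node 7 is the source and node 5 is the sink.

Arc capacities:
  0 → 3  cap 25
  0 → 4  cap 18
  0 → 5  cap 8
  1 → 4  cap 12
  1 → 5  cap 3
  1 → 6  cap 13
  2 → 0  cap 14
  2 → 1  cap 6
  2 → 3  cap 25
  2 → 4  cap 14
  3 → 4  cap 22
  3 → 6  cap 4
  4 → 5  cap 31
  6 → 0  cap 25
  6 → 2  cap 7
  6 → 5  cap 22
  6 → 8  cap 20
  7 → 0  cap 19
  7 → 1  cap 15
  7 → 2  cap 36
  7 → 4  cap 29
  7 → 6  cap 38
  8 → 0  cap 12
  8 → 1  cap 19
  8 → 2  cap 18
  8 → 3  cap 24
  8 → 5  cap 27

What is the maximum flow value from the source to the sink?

augment #1: 7→0→5 bottleneck 8, total now 8
augment #2: 7→1→5 bottleneck 3, total now 11
augment #3: 7→4→5 bottleneck 29, total now 40
augment #4: 7→6→5 bottleneck 22, total now 62
augment #5: 7→0→4→5 bottleneck 2, total now 64
augment #6: 7→6→8→5 bottleneck 16, total now 80
augment #7: 7→1→6→8→5 bottleneck 4, total now 84

Maximum flow value: 84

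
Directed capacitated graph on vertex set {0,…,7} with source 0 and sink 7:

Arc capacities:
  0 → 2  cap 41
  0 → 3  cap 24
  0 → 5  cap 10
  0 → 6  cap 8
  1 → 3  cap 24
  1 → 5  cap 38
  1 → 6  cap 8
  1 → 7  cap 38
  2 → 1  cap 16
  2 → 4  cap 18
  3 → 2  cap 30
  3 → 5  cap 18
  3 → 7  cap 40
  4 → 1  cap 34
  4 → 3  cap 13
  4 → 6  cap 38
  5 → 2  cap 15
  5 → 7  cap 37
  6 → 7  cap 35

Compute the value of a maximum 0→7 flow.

Maximum flow value: 76

augment #1: 0→3→7 bottleneck 24, total now 24
augment #2: 0→5→7 bottleneck 10, total now 34
augment #3: 0→6→7 bottleneck 8, total now 42
augment #4: 0→2→1→7 bottleneck 16, total now 58
augment #5: 0→2→4→1→7 bottleneck 18, total now 76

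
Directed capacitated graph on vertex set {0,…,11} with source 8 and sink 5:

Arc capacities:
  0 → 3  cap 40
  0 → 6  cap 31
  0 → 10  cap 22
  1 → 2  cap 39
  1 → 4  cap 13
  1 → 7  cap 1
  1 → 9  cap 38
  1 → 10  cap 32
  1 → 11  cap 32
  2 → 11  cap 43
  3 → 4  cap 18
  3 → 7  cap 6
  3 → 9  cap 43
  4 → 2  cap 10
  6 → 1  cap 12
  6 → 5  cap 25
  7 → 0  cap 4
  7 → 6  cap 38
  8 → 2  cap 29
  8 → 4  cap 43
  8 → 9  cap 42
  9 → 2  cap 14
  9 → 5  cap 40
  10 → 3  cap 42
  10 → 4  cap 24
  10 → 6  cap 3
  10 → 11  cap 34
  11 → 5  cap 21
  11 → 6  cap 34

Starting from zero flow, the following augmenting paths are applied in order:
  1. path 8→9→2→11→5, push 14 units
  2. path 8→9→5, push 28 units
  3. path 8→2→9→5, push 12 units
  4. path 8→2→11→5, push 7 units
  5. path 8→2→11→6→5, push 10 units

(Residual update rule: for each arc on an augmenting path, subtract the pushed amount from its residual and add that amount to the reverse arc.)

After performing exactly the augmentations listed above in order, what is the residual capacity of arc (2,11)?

Residual capacity of (2,11): 12

after path 1 (8→9→2→11→5, push 14): res(2,11)=29
after path 2 (8→9→5, push 28): res(2,11)=29
after path 3 (8→2→9→5, push 12): res(2,11)=29
after path 4 (8→2→11→5, push 7): res(2,11)=22
after path 5 (8→2→11→6→5, push 10): res(2,11)=12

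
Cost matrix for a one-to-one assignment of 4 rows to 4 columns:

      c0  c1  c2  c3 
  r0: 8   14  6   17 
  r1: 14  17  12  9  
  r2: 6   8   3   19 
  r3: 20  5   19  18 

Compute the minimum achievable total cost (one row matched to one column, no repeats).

Minimum assignment cost: 25

optimal assignment: row0→col0 (cost 8), row1→col3 (cost 9), row2→col2 (cost 3), row3→col1 (cost 5)
total = 8 + 9 + 3 + 5 = 25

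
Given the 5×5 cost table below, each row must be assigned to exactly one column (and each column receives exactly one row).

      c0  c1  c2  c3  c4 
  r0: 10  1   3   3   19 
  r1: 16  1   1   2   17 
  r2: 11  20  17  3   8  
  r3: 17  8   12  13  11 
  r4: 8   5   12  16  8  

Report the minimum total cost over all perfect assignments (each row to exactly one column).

Minimum assignment cost: 24

optimal assignment: row0→col1 (cost 1), row1→col2 (cost 1), row2→col3 (cost 3), row3→col4 (cost 11), row4→col0 (cost 8)
total = 1 + 1 + 3 + 11 + 8 = 24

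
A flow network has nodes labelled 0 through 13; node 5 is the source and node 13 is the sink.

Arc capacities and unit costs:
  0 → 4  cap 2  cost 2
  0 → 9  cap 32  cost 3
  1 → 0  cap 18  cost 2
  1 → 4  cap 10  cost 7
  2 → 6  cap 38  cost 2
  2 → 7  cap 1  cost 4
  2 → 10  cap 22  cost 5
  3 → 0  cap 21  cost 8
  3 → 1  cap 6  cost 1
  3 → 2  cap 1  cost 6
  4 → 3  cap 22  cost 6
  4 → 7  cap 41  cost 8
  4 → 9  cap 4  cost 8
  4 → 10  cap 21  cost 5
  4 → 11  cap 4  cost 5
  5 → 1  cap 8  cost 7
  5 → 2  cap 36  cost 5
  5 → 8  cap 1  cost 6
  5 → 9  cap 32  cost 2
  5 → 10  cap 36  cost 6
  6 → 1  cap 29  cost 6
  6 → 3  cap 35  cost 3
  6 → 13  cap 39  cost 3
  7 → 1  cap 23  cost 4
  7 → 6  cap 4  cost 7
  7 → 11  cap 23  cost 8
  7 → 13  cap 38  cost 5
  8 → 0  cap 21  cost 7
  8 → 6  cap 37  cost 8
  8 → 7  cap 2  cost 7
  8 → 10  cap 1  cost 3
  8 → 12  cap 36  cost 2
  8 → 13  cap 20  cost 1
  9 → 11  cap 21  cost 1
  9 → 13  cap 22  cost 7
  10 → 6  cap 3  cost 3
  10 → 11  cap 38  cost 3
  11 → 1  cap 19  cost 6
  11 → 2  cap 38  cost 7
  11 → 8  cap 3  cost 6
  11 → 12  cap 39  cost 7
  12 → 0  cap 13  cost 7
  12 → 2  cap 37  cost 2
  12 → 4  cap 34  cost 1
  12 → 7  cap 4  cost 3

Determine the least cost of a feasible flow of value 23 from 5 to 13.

shortest-cost path #1: 5→8→13 push 1 @ unit cost 7 (adds 7)
shortest-cost path #2: 5→9→13 push 22 @ unit cost 9 (adds 198)
total cost = 205

Minimum cost for 23 units: 205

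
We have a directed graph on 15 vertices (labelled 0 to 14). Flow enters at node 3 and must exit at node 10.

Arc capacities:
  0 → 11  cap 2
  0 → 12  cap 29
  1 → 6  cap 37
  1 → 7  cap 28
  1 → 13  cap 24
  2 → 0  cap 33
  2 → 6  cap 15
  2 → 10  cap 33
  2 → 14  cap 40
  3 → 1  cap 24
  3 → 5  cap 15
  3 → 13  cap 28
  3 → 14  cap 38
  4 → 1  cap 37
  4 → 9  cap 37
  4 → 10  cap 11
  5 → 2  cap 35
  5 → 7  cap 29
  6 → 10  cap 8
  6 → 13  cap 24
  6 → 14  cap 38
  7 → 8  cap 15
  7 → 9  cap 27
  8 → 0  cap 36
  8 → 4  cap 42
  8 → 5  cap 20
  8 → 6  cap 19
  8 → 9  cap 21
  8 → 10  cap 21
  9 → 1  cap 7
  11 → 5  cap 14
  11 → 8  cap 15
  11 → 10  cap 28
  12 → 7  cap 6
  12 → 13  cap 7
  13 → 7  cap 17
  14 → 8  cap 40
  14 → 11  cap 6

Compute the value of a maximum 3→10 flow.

augment #1: 3→1→6→10 bottleneck 8, total now 8
augment #2: 3→5→2→10 bottleneck 15, total now 23
augment #3: 3→14→8→10 bottleneck 21, total now 44
augment #4: 3→14→11→10 bottleneck 6, total now 50
augment #5: 3→14→8→4→10 bottleneck 11, total now 61
augment #6: 3→1→7→8→0→11→10 bottleneck 2, total now 63
augment #7: 3→1→7→8→5→2→10 bottleneck 13, total now 76
augment #8: 3→1→6→14→8→5→2→10 bottleneck 1, total now 77
augment #9: 3→13→7→1→6→14→8→5→2→10 bottleneck 4, total now 81

Maximum flow value: 81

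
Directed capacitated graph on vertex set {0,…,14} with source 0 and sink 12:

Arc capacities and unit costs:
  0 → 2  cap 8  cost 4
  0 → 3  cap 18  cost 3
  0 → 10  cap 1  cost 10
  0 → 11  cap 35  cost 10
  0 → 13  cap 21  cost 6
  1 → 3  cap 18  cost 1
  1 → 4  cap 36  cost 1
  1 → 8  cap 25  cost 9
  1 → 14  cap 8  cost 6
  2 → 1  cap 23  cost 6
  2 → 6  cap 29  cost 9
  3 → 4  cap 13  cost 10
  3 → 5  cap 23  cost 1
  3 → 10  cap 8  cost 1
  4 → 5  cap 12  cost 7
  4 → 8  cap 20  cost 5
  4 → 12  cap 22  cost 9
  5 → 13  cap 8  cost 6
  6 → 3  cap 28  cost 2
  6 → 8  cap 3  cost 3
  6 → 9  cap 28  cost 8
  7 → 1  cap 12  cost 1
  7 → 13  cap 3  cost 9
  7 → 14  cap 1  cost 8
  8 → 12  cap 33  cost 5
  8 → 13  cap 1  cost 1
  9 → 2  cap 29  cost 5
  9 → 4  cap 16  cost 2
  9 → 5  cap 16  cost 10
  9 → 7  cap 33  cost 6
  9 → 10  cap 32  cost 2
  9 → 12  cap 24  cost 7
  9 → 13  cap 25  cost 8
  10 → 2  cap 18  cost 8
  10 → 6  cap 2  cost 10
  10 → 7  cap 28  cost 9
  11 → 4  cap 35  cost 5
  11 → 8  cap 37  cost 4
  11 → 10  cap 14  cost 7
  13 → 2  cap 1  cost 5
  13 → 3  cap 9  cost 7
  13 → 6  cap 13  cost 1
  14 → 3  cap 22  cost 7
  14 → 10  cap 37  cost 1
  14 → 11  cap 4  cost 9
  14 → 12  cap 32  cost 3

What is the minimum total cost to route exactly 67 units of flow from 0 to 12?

Minimum cost for 67 units: 1345

shortest-cost path #1: 0→13→6→8→12 push 3 @ unit cost 15 (adds 45)
shortest-cost path #2: 0→11→8→12 push 30 @ unit cost 19 (adds 570)
shortest-cost path #3: 0→2→1→14→12 push 8 @ unit cost 19 (adds 152)
shortest-cost path #4: 0→3→4→12 push 13 @ unit cost 22 (adds 286)
shortest-cost path #5: 0→13→6→9→12 push 10 @ unit cost 22 (adds 220)
shortest-cost path #6: 0→11→4→12 push 3 @ unit cost 24 (adds 72)
total cost = 1345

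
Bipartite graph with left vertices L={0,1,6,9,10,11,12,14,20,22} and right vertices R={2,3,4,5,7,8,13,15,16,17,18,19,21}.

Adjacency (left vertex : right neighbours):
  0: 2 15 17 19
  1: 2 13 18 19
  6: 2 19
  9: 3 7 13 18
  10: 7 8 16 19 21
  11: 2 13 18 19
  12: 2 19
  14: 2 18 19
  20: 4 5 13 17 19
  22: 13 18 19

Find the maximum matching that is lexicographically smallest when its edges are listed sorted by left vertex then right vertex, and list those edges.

Lex-smallest maximum matching: {(0,15), (1,2), (6,19), (9,3), (10,7), (11,13), (14,18), (20,4)}

|M| = 8 (so the lex-smallest maximum matching has 8 edges)
process left vertices in ascending order; for each, take the smallest-labelled available neighbour that still permits 8 edges overall, or leave it unmatched if none does
lex-smallest matching: {0-15, 1-2, 6-19, 9-3, 10-7, 11-13, 14-18, 20-4}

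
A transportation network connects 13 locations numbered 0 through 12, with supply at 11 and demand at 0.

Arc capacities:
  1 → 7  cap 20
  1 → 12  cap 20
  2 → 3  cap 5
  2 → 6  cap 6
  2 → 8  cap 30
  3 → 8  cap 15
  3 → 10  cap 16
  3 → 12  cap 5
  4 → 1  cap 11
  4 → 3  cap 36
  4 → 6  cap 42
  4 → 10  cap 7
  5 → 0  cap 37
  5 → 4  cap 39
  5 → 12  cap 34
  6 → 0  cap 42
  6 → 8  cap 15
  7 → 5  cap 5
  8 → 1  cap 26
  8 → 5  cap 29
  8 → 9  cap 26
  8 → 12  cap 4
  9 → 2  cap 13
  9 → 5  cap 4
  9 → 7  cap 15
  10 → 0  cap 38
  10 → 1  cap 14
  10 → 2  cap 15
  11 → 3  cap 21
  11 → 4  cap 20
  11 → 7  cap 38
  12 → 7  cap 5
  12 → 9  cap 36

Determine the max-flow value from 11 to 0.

augment #1: 11→3→10→0 bottleneck 16, total now 16
augment #2: 11→4→6→0 bottleneck 20, total now 36
augment #3: 11→7→5→0 bottleneck 5, total now 41
augment #4: 11→3→8→5→0 bottleneck 5, total now 46

Maximum flow value: 46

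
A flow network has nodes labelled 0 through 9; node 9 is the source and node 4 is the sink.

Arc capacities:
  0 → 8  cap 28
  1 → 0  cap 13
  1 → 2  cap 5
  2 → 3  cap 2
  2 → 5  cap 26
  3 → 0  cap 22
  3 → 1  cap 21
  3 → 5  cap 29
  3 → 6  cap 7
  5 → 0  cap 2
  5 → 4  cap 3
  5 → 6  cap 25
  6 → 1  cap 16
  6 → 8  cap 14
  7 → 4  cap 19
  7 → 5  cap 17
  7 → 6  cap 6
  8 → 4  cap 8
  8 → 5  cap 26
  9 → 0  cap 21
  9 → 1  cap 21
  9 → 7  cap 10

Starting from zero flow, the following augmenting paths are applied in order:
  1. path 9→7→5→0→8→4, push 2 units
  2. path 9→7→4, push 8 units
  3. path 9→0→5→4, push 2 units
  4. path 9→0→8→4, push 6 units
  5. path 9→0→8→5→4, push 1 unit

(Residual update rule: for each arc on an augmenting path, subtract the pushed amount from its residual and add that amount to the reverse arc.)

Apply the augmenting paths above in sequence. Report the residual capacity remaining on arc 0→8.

Residual capacity of (0,8): 19

after path 1 (9→7→5→0→8→4, push 2): res(0,8)=26
after path 2 (9→7→4, push 8): res(0,8)=26
after path 3 (9→0→5→4, push 2): res(0,8)=26
after path 4 (9→0→8→4, push 6): res(0,8)=20
after path 5 (9→0→8→5→4, push 1): res(0,8)=19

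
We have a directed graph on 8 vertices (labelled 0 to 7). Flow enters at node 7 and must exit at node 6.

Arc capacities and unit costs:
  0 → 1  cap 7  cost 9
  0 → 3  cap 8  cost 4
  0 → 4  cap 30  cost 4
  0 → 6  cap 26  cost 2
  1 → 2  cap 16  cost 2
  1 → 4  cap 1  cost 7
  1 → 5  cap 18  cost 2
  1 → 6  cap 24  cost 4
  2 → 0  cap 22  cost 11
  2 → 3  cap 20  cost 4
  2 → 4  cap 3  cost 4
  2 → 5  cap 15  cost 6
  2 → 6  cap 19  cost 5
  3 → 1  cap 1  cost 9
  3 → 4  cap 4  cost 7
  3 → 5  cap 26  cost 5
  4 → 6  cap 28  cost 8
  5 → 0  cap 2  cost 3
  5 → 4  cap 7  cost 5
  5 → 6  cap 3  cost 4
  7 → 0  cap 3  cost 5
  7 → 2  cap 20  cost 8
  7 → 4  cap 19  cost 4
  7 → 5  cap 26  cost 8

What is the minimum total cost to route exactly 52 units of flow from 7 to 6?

shortest-cost path #1: 7→0→6 push 3 @ unit cost 7 (adds 21)
shortest-cost path #2: 7→4→6 push 19 @ unit cost 12 (adds 228)
shortest-cost path #3: 7→5→6 push 3 @ unit cost 12 (adds 36)
shortest-cost path #4: 7→2→6 push 19 @ unit cost 13 (adds 247)
shortest-cost path #5: 7→5→0→6 push 2 @ unit cost 13 (adds 26)
shortest-cost path #6: 7→2→4→6 push 1 @ unit cost 20 (adds 20)
shortest-cost path #7: 7→5→4→6 push 5 @ unit cost 21 (adds 105)
total cost = 683

Minimum cost for 52 units: 683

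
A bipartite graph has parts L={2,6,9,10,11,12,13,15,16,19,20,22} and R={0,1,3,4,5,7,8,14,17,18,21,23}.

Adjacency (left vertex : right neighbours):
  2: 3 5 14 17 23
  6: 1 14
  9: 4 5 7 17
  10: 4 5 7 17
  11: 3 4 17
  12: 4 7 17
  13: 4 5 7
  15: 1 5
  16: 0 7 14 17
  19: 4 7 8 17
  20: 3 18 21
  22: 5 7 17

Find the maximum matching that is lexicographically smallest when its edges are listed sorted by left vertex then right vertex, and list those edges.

Lex-smallest maximum matching: {(2,23), (6,14), (9,4), (10,5), (11,3), (12,7), (15,1), (16,0), (19,8), (20,18), (22,17)}

|M| = 11 (so the lex-smallest maximum matching has 11 edges)
process left vertices in ascending order; for each, take the smallest-labelled available neighbour that still permits 11 edges overall, or leave it unmatched if none does
lex-smallest matching: {2-23, 6-14, 9-4, 10-5, 11-3, 12-7, 15-1, 16-0, 19-8, 20-18, 22-17}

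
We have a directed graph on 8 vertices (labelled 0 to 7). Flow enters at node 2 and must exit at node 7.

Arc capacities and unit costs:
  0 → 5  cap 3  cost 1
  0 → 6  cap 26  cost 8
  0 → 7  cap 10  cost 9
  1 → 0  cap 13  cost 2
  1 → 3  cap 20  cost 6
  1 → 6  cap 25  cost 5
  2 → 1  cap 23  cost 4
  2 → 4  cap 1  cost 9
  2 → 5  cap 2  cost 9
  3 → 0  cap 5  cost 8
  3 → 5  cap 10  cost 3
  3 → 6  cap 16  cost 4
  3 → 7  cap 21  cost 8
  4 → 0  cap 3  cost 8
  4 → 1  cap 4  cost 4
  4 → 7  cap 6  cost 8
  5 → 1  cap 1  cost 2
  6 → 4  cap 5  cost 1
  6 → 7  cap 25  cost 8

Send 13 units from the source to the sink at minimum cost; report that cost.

Minimum cost for 13 units: 201

shortest-cost path #1: 2→1→0→7 push 10 @ unit cost 15 (adds 150)
shortest-cost path #2: 2→4→7 push 1 @ unit cost 17 (adds 17)
shortest-cost path #3: 2→1→6→7 push 2 @ unit cost 17 (adds 34)
total cost = 201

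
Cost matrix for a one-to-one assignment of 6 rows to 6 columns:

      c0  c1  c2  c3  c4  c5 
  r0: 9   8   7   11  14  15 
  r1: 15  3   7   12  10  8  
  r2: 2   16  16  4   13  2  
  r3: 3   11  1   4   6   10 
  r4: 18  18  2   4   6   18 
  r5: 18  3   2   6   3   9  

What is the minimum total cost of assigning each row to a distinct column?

one of 2 optimal assignments: row0→col0 (cost 9), row1→col1 (cost 3), row2→col5 (cost 2), row3→col2 (cost 1), row4→col3 (cost 4), row5→col4 (cost 3)
total = 9 + 3 + 2 + 1 + 4 + 3 = 22

Minimum assignment cost: 22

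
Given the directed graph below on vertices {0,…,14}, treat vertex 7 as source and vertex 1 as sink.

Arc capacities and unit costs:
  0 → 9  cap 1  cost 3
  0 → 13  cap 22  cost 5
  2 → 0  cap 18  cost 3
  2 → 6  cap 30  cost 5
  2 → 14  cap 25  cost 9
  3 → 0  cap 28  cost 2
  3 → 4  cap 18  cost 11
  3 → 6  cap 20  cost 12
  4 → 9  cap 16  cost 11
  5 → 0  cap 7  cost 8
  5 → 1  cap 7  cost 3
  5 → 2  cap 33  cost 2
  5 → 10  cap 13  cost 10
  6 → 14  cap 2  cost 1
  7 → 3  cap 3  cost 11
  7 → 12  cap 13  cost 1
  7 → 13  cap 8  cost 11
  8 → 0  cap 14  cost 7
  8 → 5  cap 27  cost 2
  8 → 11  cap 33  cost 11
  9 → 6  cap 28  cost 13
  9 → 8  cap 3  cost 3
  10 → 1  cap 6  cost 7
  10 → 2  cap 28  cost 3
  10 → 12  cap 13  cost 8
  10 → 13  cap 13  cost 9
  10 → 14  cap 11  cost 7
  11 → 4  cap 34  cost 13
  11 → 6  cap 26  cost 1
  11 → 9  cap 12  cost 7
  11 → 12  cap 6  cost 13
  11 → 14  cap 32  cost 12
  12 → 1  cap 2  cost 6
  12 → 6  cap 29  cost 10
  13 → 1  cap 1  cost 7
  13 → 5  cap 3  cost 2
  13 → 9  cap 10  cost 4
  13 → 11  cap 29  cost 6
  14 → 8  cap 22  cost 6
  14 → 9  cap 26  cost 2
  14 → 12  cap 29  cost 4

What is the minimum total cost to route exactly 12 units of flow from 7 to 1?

shortest-cost path #1: 7→12→1 push 2 @ unit cost 7 (adds 14)
shortest-cost path #2: 7→13→5→1 push 3 @ unit cost 16 (adds 48)
shortest-cost path #3: 7→13→1 push 1 @ unit cost 18 (adds 18)
shortest-cost path #4: 7→12→6→14→9→8→5→1 push 2 @ unit cost 22 (adds 44)
shortest-cost path #5: 7→13→9→8→5→1 push 1 @ unit cost 23 (adds 23)
shortest-cost path #6: 7→13→9→14→8→5→1 push 1 @ unit cost 24 (adds 24)
shortest-cost path #7: 7→13→9→14→8→5→10→1 push 1 @ unit cost 38 (adds 38)
shortest-cost path #8: 7→13→11→14→8→5→10→1 push 1 @ unit cost 54 (adds 54)
total cost = 263

Minimum cost for 12 units: 263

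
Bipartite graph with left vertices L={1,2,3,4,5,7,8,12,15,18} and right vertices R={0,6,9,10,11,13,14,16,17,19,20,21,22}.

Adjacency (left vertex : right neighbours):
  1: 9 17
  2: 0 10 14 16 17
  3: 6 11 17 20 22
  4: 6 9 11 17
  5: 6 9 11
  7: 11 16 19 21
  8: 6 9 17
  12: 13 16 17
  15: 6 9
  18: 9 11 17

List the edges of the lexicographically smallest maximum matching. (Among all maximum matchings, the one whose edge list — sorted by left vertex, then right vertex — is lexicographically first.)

|M| = 8 (so the lex-smallest maximum matching has 8 edges)
process left vertices in ascending order; for each, take the smallest-labelled available neighbour that still permits 8 edges overall, or leave it unmatched if none does
lex-smallest matching: {1-9, 2-0, 3-20, 4-6, 5-11, 7-16, 8-17, 12-13}

Lex-smallest maximum matching: {(1,9), (2,0), (3,20), (4,6), (5,11), (7,16), (8,17), (12,13)}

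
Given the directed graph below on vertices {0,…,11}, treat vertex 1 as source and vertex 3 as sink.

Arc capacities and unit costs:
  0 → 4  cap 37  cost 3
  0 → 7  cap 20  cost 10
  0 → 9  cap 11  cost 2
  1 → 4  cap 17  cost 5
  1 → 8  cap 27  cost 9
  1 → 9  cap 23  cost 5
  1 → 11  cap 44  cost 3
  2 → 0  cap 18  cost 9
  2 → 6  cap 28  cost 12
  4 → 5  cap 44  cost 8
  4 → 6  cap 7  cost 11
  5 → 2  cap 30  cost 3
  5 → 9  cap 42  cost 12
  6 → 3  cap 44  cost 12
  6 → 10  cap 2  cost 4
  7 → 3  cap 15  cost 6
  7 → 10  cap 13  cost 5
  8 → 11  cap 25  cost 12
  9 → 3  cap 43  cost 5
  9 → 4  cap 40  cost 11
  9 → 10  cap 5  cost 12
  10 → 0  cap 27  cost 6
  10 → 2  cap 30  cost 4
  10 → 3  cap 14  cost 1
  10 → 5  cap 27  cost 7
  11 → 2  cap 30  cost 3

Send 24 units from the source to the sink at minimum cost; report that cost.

Minimum cost for 24 units: 251

shortest-cost path #1: 1→9→3 push 23 @ unit cost 10 (adds 230)
shortest-cost path #2: 1→4→6→10→3 push 1 @ unit cost 21 (adds 21)
total cost = 251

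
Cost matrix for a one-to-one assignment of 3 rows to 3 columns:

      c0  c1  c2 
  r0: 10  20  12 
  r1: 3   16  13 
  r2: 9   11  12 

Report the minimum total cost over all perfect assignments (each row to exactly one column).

Minimum assignment cost: 26

optimal assignment: row0→col2 (cost 12), row1→col0 (cost 3), row2→col1 (cost 11)
total = 12 + 3 + 11 = 26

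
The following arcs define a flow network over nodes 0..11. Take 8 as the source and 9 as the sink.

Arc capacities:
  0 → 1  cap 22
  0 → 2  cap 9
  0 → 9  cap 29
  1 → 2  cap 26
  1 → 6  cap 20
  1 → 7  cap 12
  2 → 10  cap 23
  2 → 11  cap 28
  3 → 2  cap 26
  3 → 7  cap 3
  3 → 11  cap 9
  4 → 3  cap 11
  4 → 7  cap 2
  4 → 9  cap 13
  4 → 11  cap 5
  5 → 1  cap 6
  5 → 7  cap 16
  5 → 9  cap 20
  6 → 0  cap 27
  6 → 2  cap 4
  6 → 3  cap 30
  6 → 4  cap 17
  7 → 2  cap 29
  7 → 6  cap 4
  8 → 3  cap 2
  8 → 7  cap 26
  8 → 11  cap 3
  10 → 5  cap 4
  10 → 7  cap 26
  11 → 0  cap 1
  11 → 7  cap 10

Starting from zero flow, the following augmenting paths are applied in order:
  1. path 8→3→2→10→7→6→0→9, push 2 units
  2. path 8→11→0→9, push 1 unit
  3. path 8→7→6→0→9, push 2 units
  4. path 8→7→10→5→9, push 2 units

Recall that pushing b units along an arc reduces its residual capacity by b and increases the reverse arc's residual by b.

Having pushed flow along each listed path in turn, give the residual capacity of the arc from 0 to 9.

Residual capacity of (0,9): 24

after path 1 (8→3→2→10→7→6→0→9, push 2): res(0,9)=27
after path 2 (8→11→0→9, push 1): res(0,9)=26
after path 3 (8→7→6→0→9, push 2): res(0,9)=24
after path 4 (8→7→10→5→9, push 2): res(0,9)=24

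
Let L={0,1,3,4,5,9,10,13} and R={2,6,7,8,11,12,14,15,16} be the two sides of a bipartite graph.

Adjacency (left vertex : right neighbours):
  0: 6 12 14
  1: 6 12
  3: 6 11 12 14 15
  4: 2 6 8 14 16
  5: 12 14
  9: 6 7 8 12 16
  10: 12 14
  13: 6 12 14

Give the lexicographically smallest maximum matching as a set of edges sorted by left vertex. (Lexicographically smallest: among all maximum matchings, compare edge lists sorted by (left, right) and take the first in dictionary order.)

|M| = 6 (so the lex-smallest maximum matching has 6 edges)
process left vertices in ascending order; for each, take the smallest-labelled available neighbour that still permits 6 edges overall, or leave it unmatched if none does
lex-smallest matching: {0-6, 1-12, 3-11, 4-2, 5-14, 9-7}

Lex-smallest maximum matching: {(0,6), (1,12), (3,11), (4,2), (5,14), (9,7)}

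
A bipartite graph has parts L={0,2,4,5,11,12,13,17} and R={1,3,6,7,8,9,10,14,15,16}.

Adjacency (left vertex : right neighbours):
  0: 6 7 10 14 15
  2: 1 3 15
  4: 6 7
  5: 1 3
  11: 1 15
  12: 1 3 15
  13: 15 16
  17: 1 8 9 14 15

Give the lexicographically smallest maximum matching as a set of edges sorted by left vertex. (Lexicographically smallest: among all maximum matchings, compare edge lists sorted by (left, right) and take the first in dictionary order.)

Lex-smallest maximum matching: {(0,6), (2,1), (4,7), (5,3), (11,15), (13,16), (17,8)}

|M| = 7 (so the lex-smallest maximum matching has 7 edges)
process left vertices in ascending order; for each, take the smallest-labelled available neighbour that still permits 7 edges overall, or leave it unmatched if none does
lex-smallest matching: {0-6, 2-1, 4-7, 5-3, 11-15, 13-16, 17-8}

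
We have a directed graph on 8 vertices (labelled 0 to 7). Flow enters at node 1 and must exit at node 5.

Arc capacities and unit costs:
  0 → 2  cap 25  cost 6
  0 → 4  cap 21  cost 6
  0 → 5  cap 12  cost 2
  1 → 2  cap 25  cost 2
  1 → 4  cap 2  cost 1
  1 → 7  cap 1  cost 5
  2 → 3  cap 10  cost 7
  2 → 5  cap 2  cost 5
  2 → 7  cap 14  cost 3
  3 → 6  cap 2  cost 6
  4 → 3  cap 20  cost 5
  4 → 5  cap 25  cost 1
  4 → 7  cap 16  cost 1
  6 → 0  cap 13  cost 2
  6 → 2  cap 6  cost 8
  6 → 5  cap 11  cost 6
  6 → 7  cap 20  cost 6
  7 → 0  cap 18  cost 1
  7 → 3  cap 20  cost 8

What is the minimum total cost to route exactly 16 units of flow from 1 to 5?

shortest-cost path #1: 1→4→5 push 2 @ unit cost 2 (adds 4)
shortest-cost path #2: 1→2→5 push 2 @ unit cost 7 (adds 14)
shortest-cost path #3: 1→7→0→5 push 1 @ unit cost 8 (adds 8)
shortest-cost path #4: 1→2→7→0→5 push 11 @ unit cost 8 (adds 88)
total cost = 114

Minimum cost for 16 units: 114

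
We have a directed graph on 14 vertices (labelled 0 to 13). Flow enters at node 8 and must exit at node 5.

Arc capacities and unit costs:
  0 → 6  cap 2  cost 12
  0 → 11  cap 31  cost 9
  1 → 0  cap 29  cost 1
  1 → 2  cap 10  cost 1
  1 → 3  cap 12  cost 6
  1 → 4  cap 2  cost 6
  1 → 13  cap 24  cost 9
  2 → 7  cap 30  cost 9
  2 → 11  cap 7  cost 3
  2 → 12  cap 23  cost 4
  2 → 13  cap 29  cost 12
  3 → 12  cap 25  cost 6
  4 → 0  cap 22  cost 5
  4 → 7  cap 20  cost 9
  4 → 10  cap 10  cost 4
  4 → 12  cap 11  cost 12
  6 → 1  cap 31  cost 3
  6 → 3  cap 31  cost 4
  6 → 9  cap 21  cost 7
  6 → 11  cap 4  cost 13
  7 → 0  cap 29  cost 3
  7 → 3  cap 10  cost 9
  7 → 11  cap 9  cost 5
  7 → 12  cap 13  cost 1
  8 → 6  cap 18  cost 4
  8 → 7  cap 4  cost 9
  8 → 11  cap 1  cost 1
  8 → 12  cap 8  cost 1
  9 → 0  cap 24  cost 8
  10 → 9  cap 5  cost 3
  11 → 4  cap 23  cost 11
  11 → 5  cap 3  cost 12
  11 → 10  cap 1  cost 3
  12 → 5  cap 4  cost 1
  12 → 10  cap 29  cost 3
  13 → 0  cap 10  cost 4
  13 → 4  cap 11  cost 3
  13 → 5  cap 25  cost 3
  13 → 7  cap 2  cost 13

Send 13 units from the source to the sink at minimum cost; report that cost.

Minimum cost for 13 units: 173

shortest-cost path #1: 8→12→5 push 4 @ unit cost 2 (adds 8)
shortest-cost path #2: 8→11→5 push 1 @ unit cost 13 (adds 13)
shortest-cost path #3: 8→6→1→13→5 push 8 @ unit cost 19 (adds 152)
total cost = 173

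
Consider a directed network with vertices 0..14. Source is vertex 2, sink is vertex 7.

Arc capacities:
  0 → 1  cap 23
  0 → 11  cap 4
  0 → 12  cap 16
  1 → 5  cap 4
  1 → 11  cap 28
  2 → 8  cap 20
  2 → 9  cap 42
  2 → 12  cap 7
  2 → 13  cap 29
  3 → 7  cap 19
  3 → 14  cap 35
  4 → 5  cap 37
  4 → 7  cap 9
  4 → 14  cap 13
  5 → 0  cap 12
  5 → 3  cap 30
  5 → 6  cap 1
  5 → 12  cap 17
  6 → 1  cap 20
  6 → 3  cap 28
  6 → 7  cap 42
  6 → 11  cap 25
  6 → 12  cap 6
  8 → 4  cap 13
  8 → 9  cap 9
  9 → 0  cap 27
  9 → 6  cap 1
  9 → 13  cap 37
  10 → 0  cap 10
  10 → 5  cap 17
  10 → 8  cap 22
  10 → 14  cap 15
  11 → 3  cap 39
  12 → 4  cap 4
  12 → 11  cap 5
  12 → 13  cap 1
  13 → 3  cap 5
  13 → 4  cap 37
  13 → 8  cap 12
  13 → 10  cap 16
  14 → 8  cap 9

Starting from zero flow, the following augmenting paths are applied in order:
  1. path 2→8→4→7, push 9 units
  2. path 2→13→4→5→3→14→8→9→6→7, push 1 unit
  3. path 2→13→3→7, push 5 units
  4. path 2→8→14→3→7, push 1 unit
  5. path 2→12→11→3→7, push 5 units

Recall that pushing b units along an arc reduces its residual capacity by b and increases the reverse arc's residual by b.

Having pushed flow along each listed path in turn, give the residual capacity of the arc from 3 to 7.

after path 1 (2→8→4→7, push 9): res(3,7)=19
after path 2 (2→13→4→5→3→14→8→9→6→7, push 1): res(3,7)=19
after path 3 (2→13→3→7, push 5): res(3,7)=14
after path 4 (2→8→14→3→7, push 1): res(3,7)=13
after path 5 (2→12→11→3→7, push 5): res(3,7)=8

Residual capacity of (3,7): 8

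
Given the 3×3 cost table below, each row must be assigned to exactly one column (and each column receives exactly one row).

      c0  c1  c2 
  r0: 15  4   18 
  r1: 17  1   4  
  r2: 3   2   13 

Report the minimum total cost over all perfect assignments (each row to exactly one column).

optimal assignment: row0→col1 (cost 4), row1→col2 (cost 4), row2→col0 (cost 3)
total = 4 + 4 + 3 = 11

Minimum assignment cost: 11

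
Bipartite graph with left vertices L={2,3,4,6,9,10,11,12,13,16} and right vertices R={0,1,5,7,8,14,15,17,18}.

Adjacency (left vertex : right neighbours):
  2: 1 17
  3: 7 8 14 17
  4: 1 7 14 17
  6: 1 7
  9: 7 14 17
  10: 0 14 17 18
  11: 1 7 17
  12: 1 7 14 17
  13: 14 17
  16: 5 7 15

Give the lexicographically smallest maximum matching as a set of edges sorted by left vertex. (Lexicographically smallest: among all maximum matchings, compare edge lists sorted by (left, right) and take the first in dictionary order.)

Lex-smallest maximum matching: {(2,1), (3,8), (4,7), (9,14), (10,0), (11,17), (16,5)}

|M| = 7 (so the lex-smallest maximum matching has 7 edges)
process left vertices in ascending order; for each, take the smallest-labelled available neighbour that still permits 7 edges overall, or leave it unmatched if none does
lex-smallest matching: {2-1, 3-8, 4-7, 9-14, 10-0, 11-17, 16-5}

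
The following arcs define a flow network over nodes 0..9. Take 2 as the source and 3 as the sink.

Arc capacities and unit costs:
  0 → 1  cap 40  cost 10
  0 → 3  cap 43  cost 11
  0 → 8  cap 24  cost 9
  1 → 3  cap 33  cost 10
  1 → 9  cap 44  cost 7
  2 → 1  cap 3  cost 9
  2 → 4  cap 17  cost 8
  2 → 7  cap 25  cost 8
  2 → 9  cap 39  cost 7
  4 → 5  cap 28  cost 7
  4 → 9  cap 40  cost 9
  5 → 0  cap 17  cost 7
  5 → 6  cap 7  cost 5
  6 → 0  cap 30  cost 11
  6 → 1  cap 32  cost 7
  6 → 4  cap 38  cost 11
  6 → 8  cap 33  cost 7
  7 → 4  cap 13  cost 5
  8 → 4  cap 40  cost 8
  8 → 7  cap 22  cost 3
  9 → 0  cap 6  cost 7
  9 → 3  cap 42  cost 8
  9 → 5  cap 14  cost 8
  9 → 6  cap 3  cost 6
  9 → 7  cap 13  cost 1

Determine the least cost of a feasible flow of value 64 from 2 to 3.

Minimum cost for 64 units: 1373

shortest-cost path #1: 2→9→3 push 39 @ unit cost 15 (adds 585)
shortest-cost path #2: 2→1→3 push 3 @ unit cost 19 (adds 57)
shortest-cost path #3: 2→4→9→3 push 3 @ unit cost 25 (adds 75)
shortest-cost path #4: 2→4→5→0→3 push 14 @ unit cost 33 (adds 462)
shortest-cost path #5: 2→7→4→5→0→3 push 3 @ unit cost 38 (adds 114)
shortest-cost path #6: 2→7→4→9→0→3 push 2 @ unit cost 40 (adds 80)
total cost = 1373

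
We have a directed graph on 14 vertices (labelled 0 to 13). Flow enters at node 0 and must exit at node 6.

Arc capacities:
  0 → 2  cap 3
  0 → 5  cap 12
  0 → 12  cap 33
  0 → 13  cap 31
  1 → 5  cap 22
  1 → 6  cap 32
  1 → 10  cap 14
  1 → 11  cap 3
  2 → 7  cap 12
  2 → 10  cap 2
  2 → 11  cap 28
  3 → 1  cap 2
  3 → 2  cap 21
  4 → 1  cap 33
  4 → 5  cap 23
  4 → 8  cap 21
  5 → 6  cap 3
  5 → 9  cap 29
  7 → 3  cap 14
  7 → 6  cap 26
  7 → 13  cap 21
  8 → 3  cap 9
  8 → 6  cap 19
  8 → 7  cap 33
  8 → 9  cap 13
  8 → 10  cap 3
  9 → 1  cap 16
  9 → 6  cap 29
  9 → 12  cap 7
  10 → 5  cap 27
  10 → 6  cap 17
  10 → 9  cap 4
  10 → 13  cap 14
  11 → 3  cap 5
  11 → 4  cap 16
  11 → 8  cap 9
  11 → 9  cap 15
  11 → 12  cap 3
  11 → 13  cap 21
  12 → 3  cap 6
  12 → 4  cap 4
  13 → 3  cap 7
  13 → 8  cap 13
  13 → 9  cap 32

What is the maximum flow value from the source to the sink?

Maximum flow value: 56

augment #1: 0→5→6 bottleneck 3, total now 3
augment #2: 0→2→7→6 bottleneck 3, total now 6
augment #3: 0→5→9→6 bottleneck 9, total now 15
augment #4: 0→13→8→6 bottleneck 13, total now 28
augment #5: 0→13→9→6 bottleneck 18, total now 46
augment #6: 0→12→3→1→6 bottleneck 2, total now 48
augment #7: 0→12→4→1→6 bottleneck 4, total now 52
augment #8: 0→12→3→2→7→6 bottleneck 4, total now 56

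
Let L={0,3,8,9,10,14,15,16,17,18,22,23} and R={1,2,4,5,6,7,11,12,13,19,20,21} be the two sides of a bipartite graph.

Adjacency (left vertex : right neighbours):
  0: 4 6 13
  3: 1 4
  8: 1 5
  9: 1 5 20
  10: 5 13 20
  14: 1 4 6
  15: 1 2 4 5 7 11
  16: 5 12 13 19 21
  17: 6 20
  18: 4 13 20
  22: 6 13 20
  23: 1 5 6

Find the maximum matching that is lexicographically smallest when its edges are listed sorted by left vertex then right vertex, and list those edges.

|M| = 8 (so the lex-smallest maximum matching has 8 edges)
process left vertices in ascending order; for each, take the smallest-labelled available neighbour that still permits 8 edges overall, or leave it unmatched if none does
lex-smallest matching: {0-4, 3-1, 8-5, 9-20, 10-13, 14-6, 15-2, 16-12}

Lex-smallest maximum matching: {(0,4), (3,1), (8,5), (9,20), (10,13), (14,6), (15,2), (16,12)}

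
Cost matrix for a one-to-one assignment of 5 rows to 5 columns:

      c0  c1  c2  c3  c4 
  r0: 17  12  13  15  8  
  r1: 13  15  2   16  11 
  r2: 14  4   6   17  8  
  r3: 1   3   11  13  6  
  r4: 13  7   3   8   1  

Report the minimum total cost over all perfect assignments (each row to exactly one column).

one of 2 optimal assignments: row0→col3 (cost 15), row1→col2 (cost 2), row2→col1 (cost 4), row3→col0 (cost 1), row4→col4 (cost 1)
total = 15 + 2 + 4 + 1 + 1 = 23

Minimum assignment cost: 23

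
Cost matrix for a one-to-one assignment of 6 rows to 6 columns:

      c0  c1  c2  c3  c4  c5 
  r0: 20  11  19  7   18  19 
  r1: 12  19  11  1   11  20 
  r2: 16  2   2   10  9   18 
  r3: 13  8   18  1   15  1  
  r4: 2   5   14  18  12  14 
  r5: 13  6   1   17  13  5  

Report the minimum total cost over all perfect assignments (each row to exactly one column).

Minimum assignment cost: 24

optimal assignment: row0→col3 (cost 7), row1→col4 (cost 11), row2→col1 (cost 2), row3→col5 (cost 1), row4→col0 (cost 2), row5→col2 (cost 1)
total = 7 + 11 + 2 + 1 + 2 + 1 = 24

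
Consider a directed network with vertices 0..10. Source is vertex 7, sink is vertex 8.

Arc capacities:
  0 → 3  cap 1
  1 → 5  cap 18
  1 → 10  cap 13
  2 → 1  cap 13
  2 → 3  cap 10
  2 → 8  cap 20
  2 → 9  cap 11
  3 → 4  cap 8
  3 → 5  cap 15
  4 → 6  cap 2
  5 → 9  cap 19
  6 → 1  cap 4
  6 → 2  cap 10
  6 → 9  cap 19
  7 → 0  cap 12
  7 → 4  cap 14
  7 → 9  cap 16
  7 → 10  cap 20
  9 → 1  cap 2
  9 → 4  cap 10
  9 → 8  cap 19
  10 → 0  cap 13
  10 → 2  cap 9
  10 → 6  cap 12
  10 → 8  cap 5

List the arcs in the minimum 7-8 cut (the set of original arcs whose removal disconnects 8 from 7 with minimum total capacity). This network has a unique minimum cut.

Min-cut arcs: {(0,3), (4,6), (7,9), (7,10)} (total capacity 39)

augment #1: 7→9→8 push 16
augment #2: 7→10→8 push 5
augment #3: 7→10→2→8 push 9
augment #4: 7→4→6→2→8 push 2
augment #5: 7→10→6→2→8 push 6
augment #6: 7→0→3→5→9→8 push 1
max flow = 39; residual-reachable set from 7 gives S-side
cut edges (S→T): {(0,3), (4,6), (7,9), (7,10)} total cap 39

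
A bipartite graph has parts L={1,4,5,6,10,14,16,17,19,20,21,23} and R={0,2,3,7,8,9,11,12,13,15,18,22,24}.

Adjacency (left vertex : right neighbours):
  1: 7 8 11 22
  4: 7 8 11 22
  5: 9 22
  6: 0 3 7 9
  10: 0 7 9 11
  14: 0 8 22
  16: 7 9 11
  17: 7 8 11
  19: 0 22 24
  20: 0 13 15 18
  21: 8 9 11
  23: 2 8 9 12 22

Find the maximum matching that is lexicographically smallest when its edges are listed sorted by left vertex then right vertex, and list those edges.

|M| = 10 (so the lex-smallest maximum matching has 10 edges)
process left vertices in ascending order; for each, take the smallest-labelled available neighbour that still permits 10 edges overall, or leave it unmatched if none does
lex-smallest matching: {1-7, 4-8, 5-9, 6-3, 10-0, 14-22, 16-11, 19-24, 20-13, 23-2}

Lex-smallest maximum matching: {(1,7), (4,8), (5,9), (6,3), (10,0), (14,22), (16,11), (19,24), (20,13), (23,2)}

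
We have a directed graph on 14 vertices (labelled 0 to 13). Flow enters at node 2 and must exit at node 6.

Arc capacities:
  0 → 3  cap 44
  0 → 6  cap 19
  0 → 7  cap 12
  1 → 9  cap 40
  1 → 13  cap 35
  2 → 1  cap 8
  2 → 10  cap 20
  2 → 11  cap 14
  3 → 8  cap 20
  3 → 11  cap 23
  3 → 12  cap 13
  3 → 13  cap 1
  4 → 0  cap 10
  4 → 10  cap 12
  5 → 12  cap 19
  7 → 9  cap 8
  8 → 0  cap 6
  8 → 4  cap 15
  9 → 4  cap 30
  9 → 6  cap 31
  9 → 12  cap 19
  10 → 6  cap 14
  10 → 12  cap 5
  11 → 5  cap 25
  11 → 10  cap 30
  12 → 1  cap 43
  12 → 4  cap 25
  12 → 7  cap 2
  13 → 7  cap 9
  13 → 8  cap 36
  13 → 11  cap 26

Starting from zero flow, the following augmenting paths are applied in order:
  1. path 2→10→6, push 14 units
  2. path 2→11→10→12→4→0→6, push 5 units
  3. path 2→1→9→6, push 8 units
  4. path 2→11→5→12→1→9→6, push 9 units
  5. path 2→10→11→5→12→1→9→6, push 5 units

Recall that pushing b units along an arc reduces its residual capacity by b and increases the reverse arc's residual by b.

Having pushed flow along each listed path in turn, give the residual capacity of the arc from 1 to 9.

Residual capacity of (1,9): 18

after path 1 (2→10→6, push 14): res(1,9)=40
after path 2 (2→11→10→12→4→0→6, push 5): res(1,9)=40
after path 3 (2→1→9→6, push 8): res(1,9)=32
after path 4 (2→11→5→12→1→9→6, push 9): res(1,9)=23
after path 5 (2→10→11→5→12→1→9→6, push 5): res(1,9)=18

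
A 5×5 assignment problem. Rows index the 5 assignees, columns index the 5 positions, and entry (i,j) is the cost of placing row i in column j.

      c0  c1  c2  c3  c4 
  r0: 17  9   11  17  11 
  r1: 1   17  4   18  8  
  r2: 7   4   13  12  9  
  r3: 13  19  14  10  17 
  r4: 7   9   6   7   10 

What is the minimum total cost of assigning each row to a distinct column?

optimal assignment: row0→col4 (cost 11), row1→col0 (cost 1), row2→col1 (cost 4), row3→col3 (cost 10), row4→col2 (cost 6)
total = 11 + 1 + 4 + 10 + 6 = 32

Minimum assignment cost: 32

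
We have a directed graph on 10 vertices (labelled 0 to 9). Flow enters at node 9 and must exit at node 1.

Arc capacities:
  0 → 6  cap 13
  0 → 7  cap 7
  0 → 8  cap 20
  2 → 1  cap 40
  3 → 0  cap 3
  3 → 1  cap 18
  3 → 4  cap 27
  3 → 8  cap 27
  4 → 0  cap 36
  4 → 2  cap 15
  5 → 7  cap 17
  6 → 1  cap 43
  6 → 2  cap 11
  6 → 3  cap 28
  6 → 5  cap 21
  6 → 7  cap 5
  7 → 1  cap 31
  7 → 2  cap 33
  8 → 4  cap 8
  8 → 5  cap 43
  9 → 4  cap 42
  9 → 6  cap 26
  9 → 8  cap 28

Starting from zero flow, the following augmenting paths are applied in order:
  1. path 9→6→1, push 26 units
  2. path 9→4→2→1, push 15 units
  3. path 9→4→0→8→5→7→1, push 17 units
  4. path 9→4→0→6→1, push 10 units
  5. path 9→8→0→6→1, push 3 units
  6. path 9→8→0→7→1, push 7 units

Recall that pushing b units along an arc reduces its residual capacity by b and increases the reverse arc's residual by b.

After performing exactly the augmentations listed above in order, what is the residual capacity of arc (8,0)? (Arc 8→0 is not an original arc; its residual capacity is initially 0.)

after path 1 (9→6→1, push 26): res(8,0)=0
after path 2 (9→4→2→1, push 15): res(8,0)=0
after path 3 (9→4→0→8→5→7→1, push 17): res(8,0)=17
after path 4 (9→4→0→6→1, push 10): res(8,0)=17
after path 5 (9→8→0→6→1, push 3): res(8,0)=14
after path 6 (9→8→0→7→1, push 7): res(8,0)=7

Residual capacity of (8,0): 7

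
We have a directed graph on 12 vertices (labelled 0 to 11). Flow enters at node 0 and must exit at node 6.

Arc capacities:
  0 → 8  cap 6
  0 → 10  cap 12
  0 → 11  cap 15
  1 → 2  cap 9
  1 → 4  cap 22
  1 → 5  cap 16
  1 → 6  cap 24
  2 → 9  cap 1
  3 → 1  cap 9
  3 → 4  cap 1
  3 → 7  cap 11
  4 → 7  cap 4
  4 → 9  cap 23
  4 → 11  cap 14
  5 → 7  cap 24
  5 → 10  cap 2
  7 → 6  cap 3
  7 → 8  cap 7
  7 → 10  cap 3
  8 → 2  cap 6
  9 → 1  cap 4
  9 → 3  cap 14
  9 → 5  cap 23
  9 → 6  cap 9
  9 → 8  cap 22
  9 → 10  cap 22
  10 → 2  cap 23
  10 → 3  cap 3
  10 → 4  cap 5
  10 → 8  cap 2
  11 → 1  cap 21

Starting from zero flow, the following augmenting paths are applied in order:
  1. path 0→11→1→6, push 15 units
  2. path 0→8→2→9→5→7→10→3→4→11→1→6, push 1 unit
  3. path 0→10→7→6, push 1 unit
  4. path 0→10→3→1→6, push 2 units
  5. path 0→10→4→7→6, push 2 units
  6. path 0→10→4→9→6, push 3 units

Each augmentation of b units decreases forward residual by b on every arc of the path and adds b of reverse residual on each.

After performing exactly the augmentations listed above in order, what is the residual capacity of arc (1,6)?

Residual capacity of (1,6): 6

after path 1 (0→11→1→6, push 15): res(1,6)=9
after path 2 (0→8→2→9→5→7→10→3→4→11→1→6, push 1): res(1,6)=8
after path 3 (0→10→7→6, push 1): res(1,6)=8
after path 4 (0→10→3→1→6, push 2): res(1,6)=6
after path 5 (0→10→4→7→6, push 2): res(1,6)=6
after path 6 (0→10→4→9→6, push 3): res(1,6)=6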